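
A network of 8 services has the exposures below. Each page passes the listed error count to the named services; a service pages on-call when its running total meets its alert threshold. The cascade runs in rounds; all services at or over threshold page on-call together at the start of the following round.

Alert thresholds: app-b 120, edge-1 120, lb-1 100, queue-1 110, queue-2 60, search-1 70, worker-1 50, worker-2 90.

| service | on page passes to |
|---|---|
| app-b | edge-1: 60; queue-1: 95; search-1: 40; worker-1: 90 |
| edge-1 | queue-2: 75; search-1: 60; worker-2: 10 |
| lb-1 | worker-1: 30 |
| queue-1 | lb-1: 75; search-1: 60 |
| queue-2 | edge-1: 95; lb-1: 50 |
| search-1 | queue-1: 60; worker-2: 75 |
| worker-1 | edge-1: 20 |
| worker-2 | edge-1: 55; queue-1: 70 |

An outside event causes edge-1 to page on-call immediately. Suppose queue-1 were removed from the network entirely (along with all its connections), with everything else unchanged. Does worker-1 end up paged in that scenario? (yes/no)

no

With queue-1 removed:
Round 1 — edge-1 pages on-call (initial).
  queue-2: +75 → 75 ≥ 60
  search-1: +60 → 60 < 70
  worker-2: +10 → 10 < 90
Round 2 — queue-2 pages on-call.
  lb-1: +50 → 50 < 100
No further pages.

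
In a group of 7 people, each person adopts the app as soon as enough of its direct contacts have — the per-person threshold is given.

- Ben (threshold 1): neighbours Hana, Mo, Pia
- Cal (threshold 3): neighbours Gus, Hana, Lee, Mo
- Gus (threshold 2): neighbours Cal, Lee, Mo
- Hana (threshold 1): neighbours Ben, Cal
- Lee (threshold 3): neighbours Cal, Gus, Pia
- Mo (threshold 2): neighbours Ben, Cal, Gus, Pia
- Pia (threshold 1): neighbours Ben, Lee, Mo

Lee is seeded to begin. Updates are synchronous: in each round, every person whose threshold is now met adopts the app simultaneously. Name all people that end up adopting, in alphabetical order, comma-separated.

Round 1 — Lee adopts the app (initial).
Round 2 — checking thresholds:
  Cal: 1 of 4 neighbours < 3, below threshold.
  Gus: 1 of 3 neighbours < 2, below threshold.
  Pia: 1 of 3 neighbours ≥ 1, adopts the app.
Round 3 — checking thresholds:
  Ben: 1 of 3 neighbours ≥ 1, adopts the app.
  Cal: 1 of 4 neighbours < 3, below threshold.
  Gus: 1 of 3 neighbours < 2, below threshold.
  Mo: 1 of 4 neighbours < 2, below threshold.
Round 4 — checking thresholds:
  Cal: 1 of 4 neighbours < 3, below threshold.
  Gus: 1 of 3 neighbours < 2, below threshold.
  Hana: 1 of 2 neighbours ≥ 1, adopts the app.
  Mo: 2 of 4 neighbours ≥ 2, adopts the app.
Round 5 — checking thresholds:
  Cal: 3 of 4 neighbours ≥ 3, adopts the app.
  Gus: 2 of 3 neighbours ≥ 2, adopts the app.
Round 6 — no new adoptions; cascade stops.

Ben, Cal, Gus, Hana, Lee, Mo, Pia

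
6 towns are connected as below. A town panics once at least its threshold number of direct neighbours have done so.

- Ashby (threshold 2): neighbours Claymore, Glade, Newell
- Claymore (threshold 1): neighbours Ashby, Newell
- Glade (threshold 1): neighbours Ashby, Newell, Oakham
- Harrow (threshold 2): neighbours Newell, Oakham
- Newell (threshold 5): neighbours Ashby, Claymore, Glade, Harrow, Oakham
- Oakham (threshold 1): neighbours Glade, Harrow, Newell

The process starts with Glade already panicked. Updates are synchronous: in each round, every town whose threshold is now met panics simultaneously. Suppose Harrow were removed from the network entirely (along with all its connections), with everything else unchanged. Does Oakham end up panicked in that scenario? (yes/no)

With Harrow removed:
Round 1 — Glade panics (initial).
Round 2 — checking thresholds:
  Ashby: 1 of 3 neighbours < 2, holds.
  Newell: 1 of 4 neighbours < 5, holds.
  Oakham: 1 of 2 neighbours ≥ 1, panics.
Round 3 — no new panics; cascade stops.

yes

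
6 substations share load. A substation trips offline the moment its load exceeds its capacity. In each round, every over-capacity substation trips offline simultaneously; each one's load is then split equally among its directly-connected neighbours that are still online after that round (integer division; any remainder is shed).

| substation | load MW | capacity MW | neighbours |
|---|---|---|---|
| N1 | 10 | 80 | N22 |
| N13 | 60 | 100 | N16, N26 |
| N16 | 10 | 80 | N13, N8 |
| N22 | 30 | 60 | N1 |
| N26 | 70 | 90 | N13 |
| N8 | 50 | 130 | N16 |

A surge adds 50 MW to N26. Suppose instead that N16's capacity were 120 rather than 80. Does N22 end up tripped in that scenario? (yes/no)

With N16's capacity at 120:
Round 1 — N26 at 120 > 90. N26 trips offline.
  N26 sheds 120 MW to N13: 120 each.
    N13: 60+120 = 180 > 100
Round 2 — N13 trips offline.
  N13 sheds 180 MW to N16: 180 each.
    N16: 10+180 = 190 > 120
Round 3 — N16 trips offline.
  N16 sheds 190 MW to N8: 190 each.
    N8: 50+190 = 240 > 130
Round 4 — N8 trips offline.
  N8 sheds 240 MW: no online neighbours, lost.
No further trips.

no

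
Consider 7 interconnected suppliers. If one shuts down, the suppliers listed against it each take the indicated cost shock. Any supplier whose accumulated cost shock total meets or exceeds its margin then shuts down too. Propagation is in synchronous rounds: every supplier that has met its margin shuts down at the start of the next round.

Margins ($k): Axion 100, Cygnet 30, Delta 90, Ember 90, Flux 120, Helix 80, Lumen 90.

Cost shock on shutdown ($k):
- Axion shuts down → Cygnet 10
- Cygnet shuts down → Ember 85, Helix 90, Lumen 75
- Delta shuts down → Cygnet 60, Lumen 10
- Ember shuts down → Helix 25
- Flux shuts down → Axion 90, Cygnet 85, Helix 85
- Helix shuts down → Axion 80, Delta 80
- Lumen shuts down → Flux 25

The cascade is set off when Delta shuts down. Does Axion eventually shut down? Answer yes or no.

Round 1 — Delta shuts down (initial).
  Cygnet: +60 → 60 ≥ 30
  Lumen: +10 → 10 < 90
Round 2 — Cygnet shuts down.
  Ember: +85 → 85 < 90
  Helix: +90 → 90 ≥ 80
  Lumen: +75 → 85 < 90
Round 3 — Helix shuts down.
  Axion: +80 → 80 < 100
No further shutdowns.

no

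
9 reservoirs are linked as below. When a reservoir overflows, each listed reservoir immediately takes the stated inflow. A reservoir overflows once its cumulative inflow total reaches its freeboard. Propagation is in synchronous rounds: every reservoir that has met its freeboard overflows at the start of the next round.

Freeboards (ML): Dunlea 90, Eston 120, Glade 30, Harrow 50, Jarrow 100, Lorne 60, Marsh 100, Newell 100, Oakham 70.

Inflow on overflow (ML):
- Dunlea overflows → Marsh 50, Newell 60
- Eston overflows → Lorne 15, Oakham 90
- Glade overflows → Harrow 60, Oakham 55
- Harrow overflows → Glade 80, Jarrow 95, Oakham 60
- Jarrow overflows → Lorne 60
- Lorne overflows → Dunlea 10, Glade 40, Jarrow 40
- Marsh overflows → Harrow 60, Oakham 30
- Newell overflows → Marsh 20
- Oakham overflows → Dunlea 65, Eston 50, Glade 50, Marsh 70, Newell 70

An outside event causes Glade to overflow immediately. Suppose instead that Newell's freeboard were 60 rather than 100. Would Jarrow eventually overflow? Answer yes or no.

no

With Newell's freeboard at 60:
Round 1 — Glade overflows (initial).
  Harrow: +60 → 60 ≥ 50
  Oakham: +55 → 55 < 70
Round 2 — Harrow overflows.
  Jarrow: +95 → 95 < 100
  Oakham: +60 → 115 ≥ 70
Round 3 — Oakham overflows.
  Dunlea: +65 → 65 < 90
  Eston: +50 → 50 < 120
  Marsh: +70 → 70 < 100
  Newell: +70 → 70 ≥ 60
Round 4 — Newell overflows.
  Marsh: +20 → 90 < 100
No further overflows.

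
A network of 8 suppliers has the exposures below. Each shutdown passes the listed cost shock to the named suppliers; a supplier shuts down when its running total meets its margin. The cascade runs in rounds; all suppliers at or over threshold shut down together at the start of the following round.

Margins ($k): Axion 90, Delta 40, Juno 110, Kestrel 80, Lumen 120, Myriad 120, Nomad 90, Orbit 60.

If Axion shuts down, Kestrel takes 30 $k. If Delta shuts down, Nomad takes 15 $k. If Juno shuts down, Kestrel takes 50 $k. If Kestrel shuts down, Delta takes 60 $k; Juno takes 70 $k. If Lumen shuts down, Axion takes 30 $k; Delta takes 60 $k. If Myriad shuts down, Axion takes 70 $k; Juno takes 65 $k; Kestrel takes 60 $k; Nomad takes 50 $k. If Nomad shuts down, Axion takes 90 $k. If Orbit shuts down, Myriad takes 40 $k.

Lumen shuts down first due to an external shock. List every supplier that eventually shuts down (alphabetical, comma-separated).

Delta, Lumen

Round 1 — Lumen shuts down (initial).
  Axion: +30 → 30 < 90
  Delta: +60 → 60 ≥ 40
Round 2 — Delta shuts down.
  Nomad: +15 → 15 < 90
No further shutdowns.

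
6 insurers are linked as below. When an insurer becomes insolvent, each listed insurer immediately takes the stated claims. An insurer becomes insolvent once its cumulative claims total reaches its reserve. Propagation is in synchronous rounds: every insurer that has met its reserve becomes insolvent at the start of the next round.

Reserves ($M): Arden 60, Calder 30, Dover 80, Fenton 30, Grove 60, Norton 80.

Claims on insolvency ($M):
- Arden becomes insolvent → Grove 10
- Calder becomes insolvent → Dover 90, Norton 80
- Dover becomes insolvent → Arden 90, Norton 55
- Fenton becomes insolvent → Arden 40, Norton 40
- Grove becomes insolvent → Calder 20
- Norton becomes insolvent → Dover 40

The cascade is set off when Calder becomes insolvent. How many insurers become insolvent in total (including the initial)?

Round 1 — Calder becomes insolvent (initial).
  Dover: +90 → 90 ≥ 80
  Norton: +80 → 80 ≥ 80
Round 2 — Dover, Norton become insolvent.
  Arden: +90 → 90 ≥ 60
Round 3 — Arden becomes insolvent.
  Grove: +10 → 10 < 60
No further insolvencies.

4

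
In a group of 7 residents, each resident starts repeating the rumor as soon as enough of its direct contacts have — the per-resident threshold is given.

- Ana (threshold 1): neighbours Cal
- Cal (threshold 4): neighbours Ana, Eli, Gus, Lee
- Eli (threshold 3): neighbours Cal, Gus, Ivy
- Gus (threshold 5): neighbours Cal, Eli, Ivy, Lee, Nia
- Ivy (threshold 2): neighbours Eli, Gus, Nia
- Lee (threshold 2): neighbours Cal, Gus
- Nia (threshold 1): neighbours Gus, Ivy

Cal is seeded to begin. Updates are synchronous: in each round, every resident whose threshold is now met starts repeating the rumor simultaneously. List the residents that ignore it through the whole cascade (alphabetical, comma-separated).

Eli, Gus, Ivy, Lee, Nia

Round 1 — Cal starts repeating the rumor (initial).
Round 2 — checking thresholds:
  Ana: 1 of 1 neighbours ≥ 1, starts repeating the rumor.
  Eli: 1 of 3 neighbours < 3, holds.
  Gus: 1 of 5 neighbours < 5, holds.
  Lee: 1 of 2 neighbours < 2, holds.
Round 3 — no new spreads; cascade stops.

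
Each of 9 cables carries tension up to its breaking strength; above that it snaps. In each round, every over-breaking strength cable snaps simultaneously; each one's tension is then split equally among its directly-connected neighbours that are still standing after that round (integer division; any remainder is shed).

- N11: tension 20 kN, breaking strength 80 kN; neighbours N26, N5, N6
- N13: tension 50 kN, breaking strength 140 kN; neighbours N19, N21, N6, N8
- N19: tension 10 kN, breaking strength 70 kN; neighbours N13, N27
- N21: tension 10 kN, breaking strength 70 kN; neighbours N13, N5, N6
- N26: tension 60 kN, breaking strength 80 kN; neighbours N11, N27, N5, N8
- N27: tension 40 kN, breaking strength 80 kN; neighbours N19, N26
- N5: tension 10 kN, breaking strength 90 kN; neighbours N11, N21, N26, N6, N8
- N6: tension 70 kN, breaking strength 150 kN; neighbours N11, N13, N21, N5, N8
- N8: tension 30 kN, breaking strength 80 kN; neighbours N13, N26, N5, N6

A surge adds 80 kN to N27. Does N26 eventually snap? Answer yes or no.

Round 1 — N27 at 120 > 80. N27 snaps.
  N27 sheds 120 kN to N19, N26: 60 each.
    N19: 10+60 = 70 ≤ 70
    N26: 60+60 = 120 > 80
Round 2 — N26 snaps.
  N26 sheds 120 kN to N11, N5, N8: 40 each.
    N11: 20+40 = 60 ≤ 80
    N5: 10+40 = 50 ≤ 90
    N8: 30+40 = 70 ≤ 80
No further breaks.

yes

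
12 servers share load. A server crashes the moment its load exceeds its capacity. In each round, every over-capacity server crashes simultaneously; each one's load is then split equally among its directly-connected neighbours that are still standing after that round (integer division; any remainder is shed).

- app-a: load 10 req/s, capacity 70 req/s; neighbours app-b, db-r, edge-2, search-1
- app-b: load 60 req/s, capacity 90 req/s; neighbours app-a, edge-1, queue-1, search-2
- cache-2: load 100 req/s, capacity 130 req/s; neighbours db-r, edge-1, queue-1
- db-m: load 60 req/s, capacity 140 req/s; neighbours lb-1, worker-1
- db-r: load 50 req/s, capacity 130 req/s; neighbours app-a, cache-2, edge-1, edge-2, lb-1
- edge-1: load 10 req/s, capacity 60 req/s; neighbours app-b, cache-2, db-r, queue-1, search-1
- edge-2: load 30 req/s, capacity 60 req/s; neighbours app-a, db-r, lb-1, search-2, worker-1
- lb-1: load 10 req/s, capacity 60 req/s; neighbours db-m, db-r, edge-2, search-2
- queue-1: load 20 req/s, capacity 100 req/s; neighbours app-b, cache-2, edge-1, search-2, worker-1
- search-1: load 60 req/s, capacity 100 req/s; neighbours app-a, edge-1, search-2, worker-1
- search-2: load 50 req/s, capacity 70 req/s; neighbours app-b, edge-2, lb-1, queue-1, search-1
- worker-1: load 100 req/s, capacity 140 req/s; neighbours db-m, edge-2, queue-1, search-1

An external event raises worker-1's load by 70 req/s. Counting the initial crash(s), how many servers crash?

Round 1 — worker-1 at 170 > 140. worker-1 crashes.
  worker-1 sheds 170 req/s to db-m, edge-2, queue-1, search-1: 42 each (2 lost).
    db-m: 60+42 = 102 ≤ 140
    edge-2: 30+42 = 72 > 60
    queue-1: 20+42 = 62 ≤ 100
    search-1: 60+42 = 102 > 100
Round 2 — edge-2, search-1 crash.
  edge-2 sheds 72 req/s to app-a, db-r, lb-1, search-2: 18 each.
    app-a: 10+18 = 28 ≤ 70
    db-r: 50+18 = 68 ≤ 130
    lb-1: 10+18 = 28 ≤ 60
    search-2: 50+18 = 68 ≤ 70
  search-1 sheds 102 req/s to app-a, edge-1, search-2: 34 each.
    app-a: 28+34 = 62 ≤ 70
    edge-1: 10+34 = 44 ≤ 60
    search-2: 68+34 = 102 > 70
Round 3 — search-2 crashes.
  search-2 sheds 102 req/s to app-b, lb-1, queue-1: 34 each.
    app-b: 60+34 = 94 > 90
    lb-1: 28+34 = 62 > 60
    queue-1: 62+34 = 96 ≤ 100
Round 4 — app-b, lb-1 crash.
  app-b sheds 94 req/s to app-a, edge-1, queue-1: 31 each (1 lost).
    app-a: 62+31 = 93 > 70
    edge-1: 44+31 = 75 > 60
    queue-1: 96+31 = 127 > 100
  lb-1 sheds 62 req/s to db-m, db-r: 31 each.
    db-m: 102+31 = 133 ≤ 140
    db-r: 68+31 = 99 ≤ 130
Round 5 — app-a, edge-1, queue-1 crash.
  app-a sheds 93 req/s to db-r: 93 each.
    db-r: 99+93 = 192 > 130
  edge-1 sheds 75 req/s to cache-2, db-r: 37 each (1 lost).
    cache-2: 100+37 = 137 > 130
    db-r: 192+37 = 229 > 130
  queue-1 sheds 127 req/s to cache-2: 127 each.
    cache-2: 137+127 = 264 > 130
Round 6 — cache-2, db-r crash.
  cache-2 sheds 264 req/s: no online neighbours, lost.
  db-r sheds 229 req/s: no online neighbours, lost.
No further crashes.

11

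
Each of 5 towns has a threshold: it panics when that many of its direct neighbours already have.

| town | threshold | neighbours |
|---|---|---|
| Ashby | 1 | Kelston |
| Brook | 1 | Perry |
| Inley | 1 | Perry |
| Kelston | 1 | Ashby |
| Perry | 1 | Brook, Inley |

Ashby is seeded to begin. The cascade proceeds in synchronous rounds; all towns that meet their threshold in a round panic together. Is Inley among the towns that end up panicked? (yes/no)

no

Round 1 — Ashby panics (initial).
Round 2 — checking thresholds:
  Kelston: 1 of 1 neighbours ≥ 1, panics.
Round 3 — no new panics; cascade stops.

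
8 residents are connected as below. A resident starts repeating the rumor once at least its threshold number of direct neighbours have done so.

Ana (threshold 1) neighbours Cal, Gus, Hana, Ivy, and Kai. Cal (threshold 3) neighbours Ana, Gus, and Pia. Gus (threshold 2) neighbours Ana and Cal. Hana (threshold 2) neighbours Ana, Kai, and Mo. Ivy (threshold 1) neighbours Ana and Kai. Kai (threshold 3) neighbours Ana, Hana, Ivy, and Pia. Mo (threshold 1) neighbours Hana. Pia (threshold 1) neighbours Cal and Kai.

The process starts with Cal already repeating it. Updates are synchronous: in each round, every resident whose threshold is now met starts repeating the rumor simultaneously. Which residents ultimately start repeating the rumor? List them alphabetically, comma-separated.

Ana, Cal, Gus, Hana, Ivy, Kai, Mo, Pia

Round 1 — Cal starts repeating the rumor (initial).
Round 2 — checking thresholds:
  Ana: 1 of 5 neighbours ≥ 1, starts repeating the rumor.
  Gus: 1 of 2 neighbours < 2, holds.
  Pia: 1 of 2 neighbours ≥ 1, starts repeating the rumor.
Round 3 — checking thresholds:
  Gus: 2 of 2 neighbours ≥ 2, starts repeating the rumor.
  Hana: 1 of 3 neighbours < 2, holds.
  Ivy: 1 of 2 neighbours ≥ 1, starts repeating the rumor.
  Kai: 2 of 4 neighbours < 3, holds.
Round 4 — checking thresholds:
  Hana: 1 of 3 neighbours < 2, holds.
  Kai: 3 of 4 neighbours ≥ 3, starts repeating the rumor.
Round 5 — checking thresholds:
  Hana: 2 of 3 neighbours ≥ 2, starts repeating the rumor.
Round 6 — checking thresholds:
  Mo: 1 of 1 neighbours ≥ 1, starts repeating the rumor.
Round 7 — no new spreads; cascade stops.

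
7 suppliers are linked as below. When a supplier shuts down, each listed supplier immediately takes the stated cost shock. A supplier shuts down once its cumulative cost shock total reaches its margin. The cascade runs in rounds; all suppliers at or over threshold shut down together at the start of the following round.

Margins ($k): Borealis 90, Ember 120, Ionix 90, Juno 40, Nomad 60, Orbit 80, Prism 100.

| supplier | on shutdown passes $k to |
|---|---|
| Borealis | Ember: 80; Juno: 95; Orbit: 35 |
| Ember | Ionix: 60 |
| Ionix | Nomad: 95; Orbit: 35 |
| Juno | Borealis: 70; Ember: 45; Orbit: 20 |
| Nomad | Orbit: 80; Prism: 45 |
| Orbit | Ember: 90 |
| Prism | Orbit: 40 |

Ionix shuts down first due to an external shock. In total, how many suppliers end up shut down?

Round 1 — Ionix shuts down (initial).
  Nomad: +95 → 95 ≥ 60
  Orbit: +35 → 35 < 80
Round 2 — Nomad shuts down.
  Orbit: +80 → 115 ≥ 80
  Prism: +45 → 45 < 100
Round 3 — Orbit shuts down.
  Ember: +90 → 90 < 120
No further shutdowns.

3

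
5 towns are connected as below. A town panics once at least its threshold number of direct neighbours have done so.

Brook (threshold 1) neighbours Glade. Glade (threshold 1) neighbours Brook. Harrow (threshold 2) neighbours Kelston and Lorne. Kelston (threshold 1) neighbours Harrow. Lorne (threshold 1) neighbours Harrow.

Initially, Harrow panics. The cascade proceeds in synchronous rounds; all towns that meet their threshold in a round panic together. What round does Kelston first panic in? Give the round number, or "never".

2

Round 1 — Harrow panics (initial).
Round 2 — checking thresholds:
  Kelston: 1 of 1 neighbours ≥ 1, panics.
  Lorne: 1 of 1 neighbours ≥ 1, panics.
Round 3 — no new panics; cascade stops.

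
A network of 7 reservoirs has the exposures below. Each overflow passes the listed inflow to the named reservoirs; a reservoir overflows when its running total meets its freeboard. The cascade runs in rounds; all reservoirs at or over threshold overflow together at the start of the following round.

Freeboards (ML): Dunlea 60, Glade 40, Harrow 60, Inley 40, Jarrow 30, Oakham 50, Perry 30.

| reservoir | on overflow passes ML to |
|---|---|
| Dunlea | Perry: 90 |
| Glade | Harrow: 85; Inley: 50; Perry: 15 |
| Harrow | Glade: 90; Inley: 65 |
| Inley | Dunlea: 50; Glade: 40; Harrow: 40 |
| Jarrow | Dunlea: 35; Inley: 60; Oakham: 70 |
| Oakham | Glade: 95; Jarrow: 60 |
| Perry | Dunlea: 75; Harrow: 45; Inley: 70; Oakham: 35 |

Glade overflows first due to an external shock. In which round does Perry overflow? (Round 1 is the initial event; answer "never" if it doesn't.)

Round 1 — Glade overflows (initial).
  Harrow: +85 → 85 ≥ 60
  Inley: +50 → 50 ≥ 40
  Perry: +15 → 15 < 30
Round 2 — Harrow, Inley overflow.
  Dunlea: +50 → 50 < 60
No further overflows.

never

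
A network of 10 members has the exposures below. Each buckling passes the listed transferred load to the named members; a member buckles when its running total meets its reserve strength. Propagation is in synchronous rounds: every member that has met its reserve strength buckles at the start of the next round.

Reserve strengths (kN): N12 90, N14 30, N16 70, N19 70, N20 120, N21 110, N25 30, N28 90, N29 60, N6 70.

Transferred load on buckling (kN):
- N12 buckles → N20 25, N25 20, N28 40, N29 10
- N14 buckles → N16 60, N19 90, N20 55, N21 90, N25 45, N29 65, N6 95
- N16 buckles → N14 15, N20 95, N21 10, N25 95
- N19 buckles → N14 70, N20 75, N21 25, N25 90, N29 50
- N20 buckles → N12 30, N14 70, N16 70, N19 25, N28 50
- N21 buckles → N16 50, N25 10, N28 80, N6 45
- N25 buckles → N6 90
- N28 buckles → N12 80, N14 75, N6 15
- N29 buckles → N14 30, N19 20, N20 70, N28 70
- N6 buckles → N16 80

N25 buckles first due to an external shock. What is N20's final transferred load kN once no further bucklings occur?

95

Round 1 — N25 buckles (initial).
  N6: +90 → 90 ≥ 70
Round 2 — N6 buckles.
  N16: +80 → 80 ≥ 70
Round 3 — N16 buckles.
  N14: +15 → 15 < 30
  N20: +95 → 95 < 120
  N21: +10 → 10 < 110
No further bucklings.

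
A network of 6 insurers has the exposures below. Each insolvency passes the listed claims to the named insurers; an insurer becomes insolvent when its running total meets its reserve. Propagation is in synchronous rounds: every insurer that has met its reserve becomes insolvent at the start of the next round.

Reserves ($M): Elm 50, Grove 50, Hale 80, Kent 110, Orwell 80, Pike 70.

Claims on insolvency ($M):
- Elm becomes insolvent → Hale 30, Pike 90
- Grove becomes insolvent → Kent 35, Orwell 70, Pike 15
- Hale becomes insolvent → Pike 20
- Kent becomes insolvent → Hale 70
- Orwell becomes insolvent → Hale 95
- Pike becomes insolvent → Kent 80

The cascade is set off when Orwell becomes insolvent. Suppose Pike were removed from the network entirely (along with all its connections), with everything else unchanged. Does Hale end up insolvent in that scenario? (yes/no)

With Pike removed:
Round 1 — Orwell becomes insolvent (initial).
  Hale: +95 → 95 ≥ 80
Round 2 — Hale becomes insolvent.
No further insolvencies.

yes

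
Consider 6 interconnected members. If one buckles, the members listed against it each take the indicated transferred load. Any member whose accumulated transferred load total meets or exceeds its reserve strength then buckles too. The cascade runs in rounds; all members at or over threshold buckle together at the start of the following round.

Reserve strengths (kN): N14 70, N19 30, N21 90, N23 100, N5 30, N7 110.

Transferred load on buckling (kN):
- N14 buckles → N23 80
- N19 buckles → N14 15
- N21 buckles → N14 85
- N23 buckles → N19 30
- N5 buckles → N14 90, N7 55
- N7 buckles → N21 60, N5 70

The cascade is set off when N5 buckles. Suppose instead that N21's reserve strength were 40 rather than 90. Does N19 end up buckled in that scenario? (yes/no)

no

With N21's reserve strength at 40:
Round 1 — N5 buckles (initial).
  N14: +90 → 90 ≥ 70
  N7: +55 → 55 < 110
Round 2 — N14 buckles.
  N23: +80 → 80 < 100
No further bucklings.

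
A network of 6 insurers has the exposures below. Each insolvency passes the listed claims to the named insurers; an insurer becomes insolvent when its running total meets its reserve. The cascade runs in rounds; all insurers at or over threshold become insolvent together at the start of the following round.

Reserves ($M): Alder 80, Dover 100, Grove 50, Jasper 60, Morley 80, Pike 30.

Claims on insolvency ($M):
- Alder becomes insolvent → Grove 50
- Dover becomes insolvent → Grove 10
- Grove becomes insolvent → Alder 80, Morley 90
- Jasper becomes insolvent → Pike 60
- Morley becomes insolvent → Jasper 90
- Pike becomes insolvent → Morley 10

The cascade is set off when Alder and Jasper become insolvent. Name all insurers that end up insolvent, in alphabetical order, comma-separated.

Alder, Grove, Jasper, Morley, Pike

Round 1 — Alder, Jasper become insolvent (initial).
  Grove: +50 → 50 ≥ 50
  Pike: +60 → 60 ≥ 30
Round 2 — Grove, Pike become insolvent.
  Morley: +90+10 → 100 ≥ 80
Round 3 — Morley becomes insolvent.
No further insolvencies.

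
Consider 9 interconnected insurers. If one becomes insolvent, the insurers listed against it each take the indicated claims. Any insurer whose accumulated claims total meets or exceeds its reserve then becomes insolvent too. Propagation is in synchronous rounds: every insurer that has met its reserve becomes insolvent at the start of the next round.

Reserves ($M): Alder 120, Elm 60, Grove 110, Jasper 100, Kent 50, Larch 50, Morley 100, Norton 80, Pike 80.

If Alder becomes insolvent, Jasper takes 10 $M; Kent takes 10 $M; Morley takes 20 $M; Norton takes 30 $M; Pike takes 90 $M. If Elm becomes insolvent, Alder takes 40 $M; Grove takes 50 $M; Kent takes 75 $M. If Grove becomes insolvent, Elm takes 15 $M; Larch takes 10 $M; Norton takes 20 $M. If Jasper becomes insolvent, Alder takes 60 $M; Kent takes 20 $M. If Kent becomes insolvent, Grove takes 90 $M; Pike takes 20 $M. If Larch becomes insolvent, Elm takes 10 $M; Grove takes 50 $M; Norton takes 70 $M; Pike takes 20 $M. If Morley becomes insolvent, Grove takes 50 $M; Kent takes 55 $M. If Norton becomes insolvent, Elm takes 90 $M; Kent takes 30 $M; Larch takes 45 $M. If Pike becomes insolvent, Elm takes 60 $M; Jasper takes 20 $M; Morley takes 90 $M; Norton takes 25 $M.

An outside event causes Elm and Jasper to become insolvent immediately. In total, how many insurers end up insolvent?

4

Round 1 — Elm, Jasper become insolvent (initial).
  Alder: +40+60 → 100 < 120
  Grove: +50 → 50 < 110
  Kent: +75+20 → 95 ≥ 50
Round 2 — Kent becomes insolvent.
  Grove: +90 → 140 ≥ 110
  Pike: +20 → 20 < 80
Round 3 — Grove becomes insolvent.
  Larch: +10 → 10 < 50
  Norton: +20 → 20 < 80
No further insolvencies.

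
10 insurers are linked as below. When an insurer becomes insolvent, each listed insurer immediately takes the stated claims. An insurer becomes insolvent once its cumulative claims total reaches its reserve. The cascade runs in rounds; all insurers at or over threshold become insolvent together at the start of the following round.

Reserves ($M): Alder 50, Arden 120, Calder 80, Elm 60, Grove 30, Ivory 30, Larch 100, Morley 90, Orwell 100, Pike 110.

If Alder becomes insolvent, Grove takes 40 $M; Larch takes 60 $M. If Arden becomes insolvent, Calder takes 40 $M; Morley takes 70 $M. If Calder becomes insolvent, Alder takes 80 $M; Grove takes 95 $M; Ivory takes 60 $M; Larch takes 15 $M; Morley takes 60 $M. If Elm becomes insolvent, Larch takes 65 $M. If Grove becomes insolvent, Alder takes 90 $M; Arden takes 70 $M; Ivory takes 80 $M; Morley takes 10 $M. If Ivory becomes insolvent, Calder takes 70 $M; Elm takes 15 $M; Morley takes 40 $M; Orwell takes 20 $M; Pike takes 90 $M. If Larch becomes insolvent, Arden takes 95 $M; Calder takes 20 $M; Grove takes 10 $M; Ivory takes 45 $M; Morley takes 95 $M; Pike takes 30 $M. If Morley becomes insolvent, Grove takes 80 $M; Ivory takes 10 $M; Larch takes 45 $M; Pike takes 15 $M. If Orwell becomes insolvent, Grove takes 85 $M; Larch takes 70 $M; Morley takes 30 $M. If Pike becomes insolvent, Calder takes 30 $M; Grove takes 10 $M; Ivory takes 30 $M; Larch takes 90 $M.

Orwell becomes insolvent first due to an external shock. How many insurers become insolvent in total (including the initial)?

9

Round 1 — Orwell becomes insolvent (initial).
  Grove: +85 → 85 ≥ 30
  Larch: +70 → 70 < 100
  Morley: +30 → 30 < 90
Round 2 — Grove becomes insolvent.
  Alder: +90 → 90 ≥ 50
  Arden: +70 → 70 < 120
  Ivory: +80 → 80 ≥ 30
  Morley: +10 → 40 < 90
Round 3 — Alder, Ivory become insolvent.
  Calder: +70 → 70 < 80
  Elm: +15 → 15 < 60
  Larch: +60 → 130 ≥ 100
  Morley: +40 → 80 < 90
  Pike: +90 → 90 < 110
Round 4 — Larch becomes insolvent.
  Arden: +95 → 165 ≥ 120
  Calder: +20 → 90 ≥ 80
  Morley: +95 → 175 ≥ 90
  Pike: +30 → 120 ≥ 110
Round 5 — Arden, Calder, Morley, Pike become insolvent.
No further insolvencies.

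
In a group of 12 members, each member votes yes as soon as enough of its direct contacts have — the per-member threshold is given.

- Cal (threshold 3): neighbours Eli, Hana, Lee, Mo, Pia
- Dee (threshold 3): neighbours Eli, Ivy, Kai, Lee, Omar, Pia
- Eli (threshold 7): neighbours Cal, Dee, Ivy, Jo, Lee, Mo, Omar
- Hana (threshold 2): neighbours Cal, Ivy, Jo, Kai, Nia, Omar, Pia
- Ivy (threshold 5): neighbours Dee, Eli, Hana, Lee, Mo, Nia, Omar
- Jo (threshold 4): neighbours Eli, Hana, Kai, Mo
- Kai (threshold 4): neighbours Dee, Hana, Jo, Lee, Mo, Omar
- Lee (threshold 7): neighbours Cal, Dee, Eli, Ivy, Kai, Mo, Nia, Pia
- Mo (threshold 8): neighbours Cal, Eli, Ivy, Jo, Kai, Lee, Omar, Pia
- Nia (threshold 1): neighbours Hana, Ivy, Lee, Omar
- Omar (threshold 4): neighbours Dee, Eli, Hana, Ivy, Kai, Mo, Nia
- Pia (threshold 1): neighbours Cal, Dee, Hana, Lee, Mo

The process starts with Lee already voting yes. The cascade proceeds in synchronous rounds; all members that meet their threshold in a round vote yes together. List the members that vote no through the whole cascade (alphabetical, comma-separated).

Round 1 — Lee votes yes (initial).
Round 2 — checking thresholds:
  Cal: 1 of 5 neighbours < 3, not yet.
  Dee: 1 of 6 neighbours < 3, not yet.
  Eli: 1 of 7 neighbours < 7, not yet.
  Ivy: 1 of 7 neighbours < 5, not yet.
  Kai: 1 of 6 neighbours < 4, not yet.
  Mo: 1 of 8 neighbours < 8, not yet.
  Nia: 1 of 4 neighbours ≥ 1, votes yes.
  Pia: 1 of 5 neighbours ≥ 1, votes yes.
Round 3 — checking thresholds:
  Cal: 2 of 5 neighbours < 3, not yet.
  Dee: 2 of 6 neighbours < 3, not yet.
  Eli: 1 of 7 neighbours < 7, not yet.
  Hana: 2 of 7 neighbours ≥ 2, votes yes.
  Ivy: 2 of 7 neighbours < 5, not yet.
  Kai: 1 of 6 neighbours < 4, not yet.
  Mo: 2 of 8 neighbours < 8, not yet.
  Omar: 1 of 7 neighbours < 4, not yet.
Round 4 — checking thresholds:
  Cal: 3 of 5 neighbours ≥ 3, votes yes.
  Dee: 2 of 6 neighbours < 3, not yet.
  Eli: 1 of 7 neighbours < 7, not yet.
  Ivy: 3 of 7 neighbours < 5, not yet.
  Jo: 1 of 4 neighbours < 4, not yet.
  Kai: 2 of 6 neighbours < 4, not yet.
  Mo: 2 of 8 neighbours < 8, not yet.
  Omar: 2 of 7 neighbours < 4, not yet.
Round 5 — no new yes votes; cascade stops.

Dee, Eli, Ivy, Jo, Kai, Mo, Omar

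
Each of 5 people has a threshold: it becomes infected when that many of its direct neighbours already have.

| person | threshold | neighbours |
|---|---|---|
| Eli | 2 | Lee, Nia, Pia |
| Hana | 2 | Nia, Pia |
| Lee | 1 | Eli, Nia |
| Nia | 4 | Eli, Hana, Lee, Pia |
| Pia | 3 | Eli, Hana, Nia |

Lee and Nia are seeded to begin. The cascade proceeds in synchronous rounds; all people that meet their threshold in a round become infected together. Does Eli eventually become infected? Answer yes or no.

Round 1 — Lee, Nia become infected (initial).
Round 2 — checking thresholds:
  Eli: 2 of 3 neighbours ≥ 2, becomes infected.
  Hana: 1 of 2 neighbours < 2, not yet.
  Pia: 1 of 3 neighbours < 3, not yet.
Round 3 — no new infections; cascade stops.

yes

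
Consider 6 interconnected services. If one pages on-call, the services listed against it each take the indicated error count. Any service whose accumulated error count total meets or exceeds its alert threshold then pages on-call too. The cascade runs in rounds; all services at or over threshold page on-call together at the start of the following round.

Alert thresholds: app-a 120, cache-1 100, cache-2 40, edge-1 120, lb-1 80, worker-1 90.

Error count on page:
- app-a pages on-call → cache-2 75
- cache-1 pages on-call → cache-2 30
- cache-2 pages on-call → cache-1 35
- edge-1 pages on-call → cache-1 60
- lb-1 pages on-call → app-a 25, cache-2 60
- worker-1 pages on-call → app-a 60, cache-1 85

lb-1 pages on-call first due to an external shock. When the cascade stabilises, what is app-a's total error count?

Round 1 — lb-1 pages on-call (initial).
  app-a: +25 → 25 < 120
  cache-2: +60 → 60 ≥ 40
Round 2 — cache-2 pages on-call.
  cache-1: +35 → 35 < 100
No further pages.

25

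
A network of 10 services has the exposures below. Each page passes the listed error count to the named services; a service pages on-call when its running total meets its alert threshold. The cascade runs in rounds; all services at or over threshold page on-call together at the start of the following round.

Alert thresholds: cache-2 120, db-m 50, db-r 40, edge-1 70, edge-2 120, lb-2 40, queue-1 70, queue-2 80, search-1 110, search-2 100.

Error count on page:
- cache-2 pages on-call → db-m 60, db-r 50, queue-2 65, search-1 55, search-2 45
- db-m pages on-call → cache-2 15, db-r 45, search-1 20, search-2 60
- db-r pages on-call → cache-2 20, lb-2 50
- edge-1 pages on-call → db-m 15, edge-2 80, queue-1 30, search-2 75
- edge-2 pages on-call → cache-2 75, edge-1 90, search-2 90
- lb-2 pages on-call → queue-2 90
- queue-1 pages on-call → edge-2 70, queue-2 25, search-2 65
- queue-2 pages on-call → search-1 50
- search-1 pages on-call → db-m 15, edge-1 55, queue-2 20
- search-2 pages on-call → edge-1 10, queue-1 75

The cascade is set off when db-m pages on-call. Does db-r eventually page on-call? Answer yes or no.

yes

Round 1 — db-m pages on-call (initial).
  cache-2: +15 → 15 < 120
  db-r: +45 → 45 ≥ 40
  search-1: +20 → 20 < 110
  search-2: +60 → 60 < 100
Round 2 — db-r pages on-call.
  cache-2: +20 → 35 < 120
  lb-2: +50 → 50 ≥ 40
Round 3 — lb-2 pages on-call.
  queue-2: +90 → 90 ≥ 80
Round 4 — queue-2 pages on-call.
  search-1: +50 → 70 < 110
No further pages.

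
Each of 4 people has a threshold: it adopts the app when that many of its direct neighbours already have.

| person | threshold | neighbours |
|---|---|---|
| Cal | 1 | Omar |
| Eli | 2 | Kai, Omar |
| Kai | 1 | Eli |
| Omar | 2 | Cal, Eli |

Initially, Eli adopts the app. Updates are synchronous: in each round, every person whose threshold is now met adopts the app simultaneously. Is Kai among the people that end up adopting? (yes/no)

Round 1 — Eli adopts the app (initial).
Round 2 — checking thresholds:
  Kai: 1 of 1 neighbours ≥ 1, adopts the app.
  Omar: 1 of 2 neighbours < 2, below threshold.
Round 3 — no new adoptions; cascade stops.

yes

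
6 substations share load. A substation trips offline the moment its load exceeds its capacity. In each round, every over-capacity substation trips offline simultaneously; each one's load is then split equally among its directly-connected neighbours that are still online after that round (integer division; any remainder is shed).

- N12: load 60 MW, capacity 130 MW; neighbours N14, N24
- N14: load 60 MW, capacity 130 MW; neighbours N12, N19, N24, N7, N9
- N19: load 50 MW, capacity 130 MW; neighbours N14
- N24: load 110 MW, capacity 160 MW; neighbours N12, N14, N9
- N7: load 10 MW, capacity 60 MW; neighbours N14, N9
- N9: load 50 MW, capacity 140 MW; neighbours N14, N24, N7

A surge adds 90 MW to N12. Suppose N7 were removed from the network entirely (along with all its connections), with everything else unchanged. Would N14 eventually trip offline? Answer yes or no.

yes

With N7 removed:
Round 1 — N12 at 150 > 130. N12 trips offline.
  N12 sheds 150 MW to N14, N24: 75 each.
    N14: 60+75 = 135 > 130
    N24: 110+75 = 185 > 160
Round 2 — N14, N24 trip offline.
  N14 sheds 135 MW to N19, N9: 67 each (1 lost).
    N19: 50+67 = 117 ≤ 130
    N9: 50+67 = 117 ≤ 140
  N24 sheds 185 MW to N9: 185 each.
    N9: 117+185 = 302 > 140
Round 3 — N9 trips offline.
  N9 sheds 302 MW: no online neighbours, lost.
No further trips.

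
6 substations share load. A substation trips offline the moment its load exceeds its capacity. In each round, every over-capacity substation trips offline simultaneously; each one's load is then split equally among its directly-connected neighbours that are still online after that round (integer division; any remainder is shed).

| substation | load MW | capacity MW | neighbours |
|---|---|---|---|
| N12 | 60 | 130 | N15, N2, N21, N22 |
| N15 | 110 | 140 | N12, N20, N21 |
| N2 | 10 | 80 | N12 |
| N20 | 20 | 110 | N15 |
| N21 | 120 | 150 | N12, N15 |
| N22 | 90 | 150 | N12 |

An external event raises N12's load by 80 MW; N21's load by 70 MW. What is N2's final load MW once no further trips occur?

56

Round 1 — N12 at 140 > 130; N21 at 190 > 150. N12, N21 trip offline.
  N12 sheds 140 MW to N15, N2, N22: 46 each (2 lost).
    N15: 110+46 = 156 > 140
    N2: 10+46 = 56 ≤ 80
    N22: 90+46 = 136 ≤ 150
  N21 sheds 190 MW to N15: 190 each.
    N15: 156+190 = 346 > 140
Round 2 — N15 trips offline.
  N15 sheds 346 MW to N20: 346 each.
    N20: 20+346 = 366 > 110
Round 3 — N20 trips offline.
  N20 sheds 366 MW: no online neighbours, lost.
No further trips.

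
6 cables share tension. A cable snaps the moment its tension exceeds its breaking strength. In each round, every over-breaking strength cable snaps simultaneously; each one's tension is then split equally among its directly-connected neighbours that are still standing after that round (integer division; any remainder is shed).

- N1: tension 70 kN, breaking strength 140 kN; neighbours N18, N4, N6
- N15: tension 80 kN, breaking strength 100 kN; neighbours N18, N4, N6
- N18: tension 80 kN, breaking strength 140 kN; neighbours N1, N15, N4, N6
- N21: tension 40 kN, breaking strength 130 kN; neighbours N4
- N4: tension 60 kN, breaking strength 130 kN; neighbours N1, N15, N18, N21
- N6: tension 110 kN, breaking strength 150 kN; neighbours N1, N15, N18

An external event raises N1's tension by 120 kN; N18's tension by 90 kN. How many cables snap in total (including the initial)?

Round 1 — N1 at 190 > 140; N18 at 170 > 140. N1, N18 snap.
  N1 sheds 190 kN to N4, N6: 95 each.
    N4: 60+95 = 155 > 130
    N6: 110+95 = 205 > 150
  N18 sheds 170 kN to N15, N4, N6: 56 each (2 lost).
    N15: 80+56 = 136 > 100
    N4: 155+56 = 211 > 130
    N6: 205+56 = 261 > 150
Round 2 — N15, N4, N6 snap.
  N15 sheds 136 kN: no online neighbours, lost.
  N4 sheds 211 kN to N21: 211 each.
    N21: 40+211 = 251 > 130
  N6 sheds 261 kN: no online neighbours, lost.
Round 3 — N21 snaps.
  N21 sheds 251 kN: no online neighbours, lost.
No further breaks.

6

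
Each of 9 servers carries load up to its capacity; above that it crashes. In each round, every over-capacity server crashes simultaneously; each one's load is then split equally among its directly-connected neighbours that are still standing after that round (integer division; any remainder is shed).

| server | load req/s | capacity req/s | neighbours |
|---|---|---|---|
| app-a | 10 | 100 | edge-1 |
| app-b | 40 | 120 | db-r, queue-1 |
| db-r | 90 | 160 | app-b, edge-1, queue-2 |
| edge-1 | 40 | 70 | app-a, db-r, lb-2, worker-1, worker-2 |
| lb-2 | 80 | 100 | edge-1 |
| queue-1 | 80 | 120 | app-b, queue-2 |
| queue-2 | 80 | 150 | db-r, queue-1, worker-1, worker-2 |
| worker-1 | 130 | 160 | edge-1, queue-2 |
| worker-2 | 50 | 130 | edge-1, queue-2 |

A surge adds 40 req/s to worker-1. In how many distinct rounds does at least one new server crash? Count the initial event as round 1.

4

Round 1 — worker-1 at 170 > 160. worker-1 crashes.
  worker-1 sheds 170 req/s to edge-1, queue-2: 85 each.
    edge-1: 40+85 = 125 > 70
    queue-2: 80+85 = 165 > 150
Round 2 — edge-1, queue-2 crash.
  edge-1 sheds 125 req/s to app-a, db-r, lb-2, worker-2: 31 each (1 lost).
    app-a: 10+31 = 41 ≤ 100
    db-r: 90+31 = 121 ≤ 160
    lb-2: 80+31 = 111 > 100
    worker-2: 50+31 = 81 ≤ 130
  queue-2 sheds 165 req/s to db-r, queue-1, worker-2: 55 each.
    db-r: 121+55 = 176 > 160
    queue-1: 80+55 = 135 > 120
    worker-2: 81+55 = 136 > 130
Round 3 — db-r, lb-2, queue-1, worker-2 crash.
  db-r sheds 176 req/s to app-b: 176 each.
    app-b: 40+176 = 216 > 120
  lb-2 sheds 111 req/s: no online neighbours, lost.
  queue-1 sheds 135 req/s to app-b: 135 each.
    app-b: 216+135 = 351 > 120
  worker-2 sheds 136 req/s: no online neighbours, lost.
Round 4 — app-b crashes.
  app-b sheds 351 req/s: no online neighbours, lost.
No further crashes.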